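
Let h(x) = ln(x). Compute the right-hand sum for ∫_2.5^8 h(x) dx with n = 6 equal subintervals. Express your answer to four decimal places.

Δx = (8 − 2.5)/6 = 11/12.
Right endpoints: 41/12, 13/3, 5.25, 37/6, 85/12, 8.
h(41/12) ≈ 1.2287, h(13/3) ≈ 1.4663, h(5.25) ≈ 1.6582, h(37/6) ≈ 1.8192, h(85/12) ≈ 1.9577, h(8) ≈ 2.0794.
Sum = Δx · [h(41/12) + h(13/3) + h(5.25) + ...].
Sum ≈ 9.3588.

9.3588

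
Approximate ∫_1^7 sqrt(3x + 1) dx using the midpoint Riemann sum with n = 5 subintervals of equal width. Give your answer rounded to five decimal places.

21.17828

Δx = (7 − 1)/5 = 1.2.
Midpoints: 1.6, 2.8, 4, 5.2, 6.4.
f(1.6) ≈ 2.40832, f(2.8) ≈ 3.06594, f(4) ≈ 3.60555, f(5.2) ≈ 4.07431, f(6.4) ≈ 4.49444.
Sum = Δx · [f(1.6) + f(2.8) + f(4) + f(5.2) + f(6.4)].
Sum ≈ 21.17828.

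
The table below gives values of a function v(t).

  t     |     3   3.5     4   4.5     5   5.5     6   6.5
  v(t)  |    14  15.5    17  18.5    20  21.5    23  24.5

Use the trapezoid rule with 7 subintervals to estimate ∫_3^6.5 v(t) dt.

Δt = 0.5.
T_7 = (0.5/2)·[14 + 2·15.5 + 2·17 + 2·18.5 + 2·20 + 2·21.5 + 2·23 + 24.5] = 67.375.

67.375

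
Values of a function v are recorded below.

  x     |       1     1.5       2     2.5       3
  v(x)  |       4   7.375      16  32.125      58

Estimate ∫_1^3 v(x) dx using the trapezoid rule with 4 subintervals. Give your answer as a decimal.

43.25

Δx = 0.5.
T_4 = (0.5/2)·[4 + 2·7.375 + 2·16 + 2·32.125 + 58] = 43.25.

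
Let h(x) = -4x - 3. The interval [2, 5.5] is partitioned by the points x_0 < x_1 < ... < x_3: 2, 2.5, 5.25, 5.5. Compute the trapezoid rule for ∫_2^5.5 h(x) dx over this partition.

Subinterval widths: 0.5, 2.75, 0.25.
h(2) = -11, h(2.5) = -13, h(5.25) = -24, h(5.5) = -25.
On each subinterval the trapezoid contributes (Δx_i/2)·[h(x_{i-1}) + h(x_i)].
Sum = -63.

-63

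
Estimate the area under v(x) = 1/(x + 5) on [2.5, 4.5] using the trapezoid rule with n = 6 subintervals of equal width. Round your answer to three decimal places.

Δx = (4.5 − 2.5)/6 = 1/3.
v(2.5) = 2/15, v(17/6) = 6/47, v(19/6) = 6/49, v(3.5) = 2/17, v(23/6) = 6/53, v(25/6) = 6/55, v(4.5) = 2/19.
T_6 = (Δx/2)·[v(x_0) + 2v(x_1) + ... + 2v(x_{5}) + v(x_6)].
Sum ≈ 0.236.

0.236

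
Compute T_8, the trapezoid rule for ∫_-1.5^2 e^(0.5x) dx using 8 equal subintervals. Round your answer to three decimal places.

Δx = (2 − (-1.5))/8 = 0.4375.
f(-1.5) ≈ 0.472, f(-1.0625) ≈ 0.588, f(-0.625) ≈ 0.732, f(-0.1875) ≈ 0.911, f(0.25) ≈ 1.133, f(0.6875) ≈ 1.410, f(1.125) ≈ 1.755, f(1.5625) ≈ 2.184, f(2) ≈ 2.718.
T_8 = (Δx/2)·[f(x_0) + 2f(x_1) + ... + 2f(x_{7}) + f(x_8)].
Sum ≈ 4.510.

4.510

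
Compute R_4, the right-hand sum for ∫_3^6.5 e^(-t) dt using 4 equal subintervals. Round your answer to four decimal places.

0.0302

Δt = (6.5 − 3)/4 = 0.875.
Right endpoints: 3.875, 4.75, 5.625, 6.5.
f(3.875) ≈ 0.0208, f(4.75) ≈ 0.0087, f(5.625) ≈ 0.0036, f(6.5) ≈ 0.0015.
Sum = Δt · [f(3.875) + f(4.75) + f(5.625) + f(6.5)].
Sum ≈ 0.0302.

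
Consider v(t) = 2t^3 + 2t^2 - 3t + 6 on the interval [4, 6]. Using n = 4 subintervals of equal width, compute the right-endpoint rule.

690.5

Δt = (6 − 4)/4 = 0.5.
Right endpoints: 4.5, 5, 5.5, 6.
v(4.5) = 215.25, v(5) = 291, v(5.5) = 382.75, v(6) = 492.
Sum = Δt · [v(4.5) + v(5) + v(5.5) + v(6)].
Sum = 690.5.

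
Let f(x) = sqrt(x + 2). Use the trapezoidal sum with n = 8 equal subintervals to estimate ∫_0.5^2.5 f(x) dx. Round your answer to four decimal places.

Δx = (2.5 − 0.5)/8 = 0.25.
f(0.5) ≈ 1.5811, f(0.75) ≈ 1.6583, f(1) ≈ 1.7321, f(1.25) ≈ 1.8028, f(1.5) ≈ 1.8708, f(1.75) ≈ 1.9365, f(2) ≈ 2.0000, f(2.25) ≈ 2.0616, f(2.5) ≈ 2.1213.
T_8 = (Δx/2)·[f(x_0) + 2f(x_1) + ... + 2f(x_{7}) + f(x_8)].
Sum ≈ 3.7283.

3.7283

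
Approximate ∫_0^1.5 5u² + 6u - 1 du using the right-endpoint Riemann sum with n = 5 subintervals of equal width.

14.025

Δu = (1.5 − 0)/5 = 0.3.
Right endpoints: 0.3, 0.6, 0.9, 1.2, 1.5.
f(0.3) = 1.25, f(0.6) = 4.4, f(0.9) = 8.45, f(1.2) = 13.4, f(1.5) = 19.25.
Sum = Δu · [f(0.3) + f(0.6) + f(0.9) + f(1.2) + f(1.5)].
Sum = 14.025.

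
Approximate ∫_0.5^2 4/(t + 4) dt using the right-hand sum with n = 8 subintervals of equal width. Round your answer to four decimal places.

1.1301

Δt = (2 − 0.5)/8 = 0.1875.
Right endpoints: 0.6875, 0.875, 1.0625, 1.25, 1.4375, 1.625, 1.8125, 2.
f(0.6875) = 64/75, f(0.875) = 32/39, f(1.0625) = 64/81, f(1.25) = 16/21, f(1.4375) = 64/87, f(1.625) = 32/45, f(1.8125) = 64/93, f(2) = 2/3.
Sum = Δt · [f(0.6875) + f(0.875) + f(1.0625) + ...].
Sum ≈ 1.1301.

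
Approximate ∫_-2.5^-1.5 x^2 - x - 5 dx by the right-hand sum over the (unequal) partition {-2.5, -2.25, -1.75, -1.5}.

Subinterval widths: 0.25, 0.5, 0.25.
Right endpoints: -2.25, -1.75, -1.5.
f(-2.25) = 2.3125, f(-1.75) = -0.1875, f(-1.5) = -1.25.
Sum = Σ Δx_i · f(x_i).
Sum = 0.171875.

0.171875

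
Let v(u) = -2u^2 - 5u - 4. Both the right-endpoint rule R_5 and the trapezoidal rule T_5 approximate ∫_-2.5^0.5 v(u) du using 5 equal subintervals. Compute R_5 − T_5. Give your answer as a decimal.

-0.9

R_5 = -8.76.
T_5 = -7.86.
R_5 − T_5 = -0.9.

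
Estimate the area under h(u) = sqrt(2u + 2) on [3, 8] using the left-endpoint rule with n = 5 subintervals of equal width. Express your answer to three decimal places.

17.196

Δu = (8 − 3)/5 = 1.
Left endpoints: 3, 4, 5, 6, 7.
h(3) ≈ 2.828, h(4) ≈ 3.162, h(5) ≈ 3.464, h(6) ≈ 3.742, h(7) ≈ 4.000.
Sum = Δu · [h(3) + h(4) + h(5) + h(6) + h(7)].
Sum ≈ 17.196.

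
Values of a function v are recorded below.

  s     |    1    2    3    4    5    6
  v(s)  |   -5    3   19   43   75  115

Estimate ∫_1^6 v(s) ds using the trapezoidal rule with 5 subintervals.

Δs = 1.
T_5 = (1/2)·[(-5) + 2·3 + 2·19 + 2·43 + 2·75 + 115] = 195.

195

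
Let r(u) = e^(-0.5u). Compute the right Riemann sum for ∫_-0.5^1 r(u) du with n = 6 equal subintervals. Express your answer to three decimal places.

1.272

Δu = (1 − (-0.5))/6 = 0.25.
Right endpoints: -0.25, 0, 0.25, 0.5, 0.75, 1.
r(-0.25) ≈ 1.133, r(0) ≈ 1.000, r(0.25) ≈ 0.882, r(0.5) ≈ 0.779, r(0.75) ≈ 0.687, r(1) ≈ 0.607.
Sum = Δu · [r(-0.25) + r(0) + r(0.25) + ...].
Sum ≈ 1.272.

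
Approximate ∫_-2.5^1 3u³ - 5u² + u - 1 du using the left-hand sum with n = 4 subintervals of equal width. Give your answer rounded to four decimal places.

-102.4639

Δu = (1 − (-2.5))/4 = 0.875.
Left endpoints: -2.5, -1.625, -0.75, 0.125.
f(-2.5) = -81.625, f(-1.625) = -14695/512, f(-0.75) = -5.828125, f(0.125) = -485/512.
Sum = Δu · [f(-2.5) + f(-1.625) + f(-0.75) + f(0.125)].
Sum ≈ -102.4639.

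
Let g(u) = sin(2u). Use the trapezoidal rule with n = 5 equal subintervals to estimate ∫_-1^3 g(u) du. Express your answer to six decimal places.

Δu = (3 − (-1))/5 = 0.8.
g(-1) ≈ -0.909297, g(-0.2) ≈ -0.389418, g(0.6) ≈ 0.932039, g(1.4) ≈ 0.334988, g(2.2) ≈ -0.951602, g(3) ≈ -0.279415.
T_5 = (Δu/2)·[g(u_0) + 2g(u_1) + ... + 2g(u_{4}) + g(u_5)].
Sum ≈ -0.534680.

-0.534680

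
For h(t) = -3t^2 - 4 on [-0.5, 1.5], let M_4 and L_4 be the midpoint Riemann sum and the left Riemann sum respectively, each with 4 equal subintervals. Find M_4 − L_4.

M_4 = -11.375.
L_4 = -10.25.
M_4 − L_4 = -1.125.

-1.125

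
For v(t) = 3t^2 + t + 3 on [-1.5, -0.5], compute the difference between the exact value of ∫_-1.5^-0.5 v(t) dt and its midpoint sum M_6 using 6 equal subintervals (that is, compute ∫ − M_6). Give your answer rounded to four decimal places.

0.0069

Exact integral: ∫_-1.5^-0.5 v(t) dt = 5.25.
M_6 ≈ 5.243056.
Error ≈ 5.25 − 5.243056 ≈ 0.0069.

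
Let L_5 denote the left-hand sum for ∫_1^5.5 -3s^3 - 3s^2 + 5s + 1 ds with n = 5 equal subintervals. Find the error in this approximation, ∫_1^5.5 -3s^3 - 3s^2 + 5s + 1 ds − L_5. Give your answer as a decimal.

Exact integral: ∫_1^5.5 f(s) ds = -773.296875.
L_5 = -540.27.
Error = -773.296875 − (-540.27) = -233.026875.

-233.026875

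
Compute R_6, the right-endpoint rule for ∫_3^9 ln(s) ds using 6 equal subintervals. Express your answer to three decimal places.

Δs = (9 − 3)/6 = 1.
Right endpoints: 4, 5, 6, 7, 8, 9.
f(4) ≈ 1.386, f(5) ≈ 1.609, f(6) ≈ 1.792, f(7) ≈ 1.946, f(8) ≈ 2.079, f(9) ≈ 2.197.
Sum = Δs · [f(4) + f(5) + f(6) + ...].
Sum ≈ 11.010.

11.010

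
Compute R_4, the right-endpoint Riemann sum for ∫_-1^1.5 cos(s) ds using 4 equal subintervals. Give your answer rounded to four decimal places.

1.6320

Δs = (1.5 − (-1))/4 = 0.625.
Right endpoints: -0.375, 0.25, 0.875, 1.5.
f(-0.375) ≈ 0.9305, f(0.25) ≈ 0.9689, f(0.875) ≈ 0.6410, f(1.5) ≈ 0.0707.
Sum = Δs · [f(-0.375) + f(0.25) + f(0.875) + f(1.5)].
Sum ≈ 1.6320.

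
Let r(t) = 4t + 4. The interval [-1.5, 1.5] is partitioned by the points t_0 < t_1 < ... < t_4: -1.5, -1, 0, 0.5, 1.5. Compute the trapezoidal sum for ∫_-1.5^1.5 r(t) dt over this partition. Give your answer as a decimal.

Subinterval widths: 0.5, 1, 0.5, 1.
r(-1.5) = -2, r(-1) = 0, r(0) = 4, r(0.5) = 6, r(1.5) = 10.
On each subinterval the trapezoid contributes (Δt_i/2)·[r(t_{i-1}) + r(t_i)].
Sum = 12.

12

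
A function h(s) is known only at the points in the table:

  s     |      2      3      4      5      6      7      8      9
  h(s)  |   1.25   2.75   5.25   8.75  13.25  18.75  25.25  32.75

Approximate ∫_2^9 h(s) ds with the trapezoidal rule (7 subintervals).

Δs = 1.
T_7 = (1/2)·[1.25 + 2·2.75 + 2·5.25 + 2·8.75 + 2·13.25 + 2·18.75 + 2·25.25 + 32.75] = 91.

91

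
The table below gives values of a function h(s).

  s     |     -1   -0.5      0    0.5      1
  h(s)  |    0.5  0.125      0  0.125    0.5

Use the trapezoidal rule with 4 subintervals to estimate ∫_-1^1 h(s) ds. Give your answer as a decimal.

Δs = 0.5.
T_4 = (0.5/2)·[0.5 + 2·0.125 + 2·0 + 2·0.125 + 0.5] = 0.375.

0.375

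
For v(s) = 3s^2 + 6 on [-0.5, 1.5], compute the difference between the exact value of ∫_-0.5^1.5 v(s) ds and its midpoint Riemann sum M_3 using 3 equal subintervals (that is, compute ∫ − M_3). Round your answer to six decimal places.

0.222222

Exact integral: ∫_-0.5^1.5 v(s) ds = 15.5.
M_3 ≈ 15.27777778.
Error ≈ 15.5 − 15.27777778 ≈ 0.222222.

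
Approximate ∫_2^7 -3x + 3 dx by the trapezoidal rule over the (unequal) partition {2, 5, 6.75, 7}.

Subinterval widths: 3, 1.75, 0.25.
f(2) = -3, f(5) = -12, f(6.75) = -17.25, f(7) = -18.
On each subinterval the trapezoid contributes (Δx_i/2)·[f(x_{i-1}) + f(x_i)].
Sum = -52.5.

-52.5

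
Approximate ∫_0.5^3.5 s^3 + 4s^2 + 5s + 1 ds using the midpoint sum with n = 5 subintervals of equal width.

126.6

Δs = (3.5 − 0.5)/5 = 0.6.
Midpoints: 0.8, 1.4, 2, 2.6, 3.2.
f(0.8) = 8.072, f(1.4) = 18.584, f(2) = 35, f(2.6) = 58.616, f(3.2) = 90.728.
Sum = Δs · [f(0.8) + f(1.4) + f(2) + f(2.6) + f(3.2)].
Sum = 126.6.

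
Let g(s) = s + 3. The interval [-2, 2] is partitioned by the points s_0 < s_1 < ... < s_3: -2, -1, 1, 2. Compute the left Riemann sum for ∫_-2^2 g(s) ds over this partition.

9

Subinterval widths: 1, 2, 1.
Left endpoints: -2, -1, 1.
g(-2) = 1, g(-1) = 2, g(1) = 4.
Sum = Σ Δs_i · g(s_i).
Sum = 9.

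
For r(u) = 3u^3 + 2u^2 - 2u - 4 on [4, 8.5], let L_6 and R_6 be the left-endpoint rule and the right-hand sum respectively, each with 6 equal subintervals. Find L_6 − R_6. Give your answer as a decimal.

-1315.40625

L_6 = 3382.41796875.
R_6 = 4697.82421875.
L_6 − R_6 = -1315.40625.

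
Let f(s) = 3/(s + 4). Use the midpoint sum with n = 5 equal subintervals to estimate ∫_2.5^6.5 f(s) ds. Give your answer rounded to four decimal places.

1.4376

Δs = (6.5 − 2.5)/5 = 0.8.
Midpoints: 2.9, 3.7, 4.5, 5.3, 6.1.
f(2.9) = 10/23, f(3.7) = 30/77, f(4.5) = 6/17, f(5.3) = 10/31, f(6.1) = 30/101.
Sum = Δs · [f(2.9) + f(3.7) + f(4.5) + f(5.3) + f(6.1)].
Sum ≈ 1.4376.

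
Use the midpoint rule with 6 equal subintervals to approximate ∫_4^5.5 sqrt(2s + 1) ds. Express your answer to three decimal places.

4.857

Δs = (5.5 − 4)/6 = 0.25.
Midpoints: 4.125, 4.375, 4.625, 4.875, 5.125, 5.375.
f(4.125) ≈ 3.041, f(4.375) ≈ 3.122, f(4.625) ≈ 3.202, f(4.875) ≈ 3.279, f(5.125) ≈ 3.354, f(5.375) ≈ 3.428.
Sum = Δs · [f(4.125) + f(4.375) + f(4.625) + ...].
Sum ≈ 4.857.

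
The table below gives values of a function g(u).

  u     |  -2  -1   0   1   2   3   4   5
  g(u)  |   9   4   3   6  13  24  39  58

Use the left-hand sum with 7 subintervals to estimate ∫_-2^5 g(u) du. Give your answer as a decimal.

Δu = 1.
Sum = 1·[9 + 4 + 3 + 6 + 13 + 24 + 39] = 98.

98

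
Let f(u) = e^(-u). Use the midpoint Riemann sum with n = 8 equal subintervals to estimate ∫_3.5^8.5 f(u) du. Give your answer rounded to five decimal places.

0.02951

Δu = (8.5 − 3.5)/8 = 0.625.
Midpoints: 3.8125, 4.4375, 5.0625, 5.6875, 6.3125, 6.9375, 7.5625, 8.1875.
f(3.8125) ≈ 0.02209, f(4.4375) ≈ 0.01183, f(5.0625) ≈ 0.00633, f(5.6875) ≈ 0.00339, f(6.3125) ≈ 0.00181, f(6.9375) ≈ 0.00097, f(7.5625) ≈ 0.00052, f(8.1875) ≈ 0.00028.
Sum = Δu · [f(3.8125) + f(4.4375) + f(5.0625) + ...].
Sum ≈ 0.02951.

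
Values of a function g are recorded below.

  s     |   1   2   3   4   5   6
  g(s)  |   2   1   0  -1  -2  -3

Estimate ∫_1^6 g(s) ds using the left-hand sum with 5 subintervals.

0

Δs = 1.
Sum = 1·[2 + 1 + 0 + (-1) + (-2)] = 0.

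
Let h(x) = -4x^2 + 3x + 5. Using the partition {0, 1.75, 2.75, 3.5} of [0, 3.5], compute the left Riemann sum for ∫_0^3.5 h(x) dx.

Subinterval widths: 1.75, 1, 0.75.
Left endpoints: 0, 1.75, 2.75.
h(0) = 5, h(1.75) = -2, h(2.75) = -17.
Sum = Σ Δx_i · h(x_i).
Sum = -6.

-6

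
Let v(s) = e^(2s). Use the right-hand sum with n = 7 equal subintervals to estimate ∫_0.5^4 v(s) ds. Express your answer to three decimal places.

2355.753

Δs = (4 − 0.5)/7 = 0.5.
Right endpoints: 1, 1.5, 2, 2.5, 3, 3.5, 4.
v(1) ≈ 7.389, v(1.5) ≈ 20.086, v(2) ≈ 54.598, v(2.5) ≈ 148.413, v(3) ≈ 403.429, v(3.5) ≈ 1096.633, v(4) ≈ 2980.958.
Sum = Δs · [v(1) + v(1.5) + v(2) + ...].
Sum ≈ 2355.753.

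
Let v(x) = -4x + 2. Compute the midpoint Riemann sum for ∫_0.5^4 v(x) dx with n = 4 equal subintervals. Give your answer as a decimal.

Δx = (4 − 0.5)/4 = 0.875.
Midpoints: 0.9375, 1.8125, 2.6875, 3.5625.
v(0.9375) = -1.75, v(1.8125) = -5.25, v(2.6875) = -8.75, v(3.5625) = -12.25.
Sum = Δx · [v(0.9375) + v(1.8125) + v(2.6875) + v(3.5625)].
Sum = -24.5.

-24.5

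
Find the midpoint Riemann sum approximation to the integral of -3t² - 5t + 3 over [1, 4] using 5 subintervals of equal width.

-91.23

Δt = (4 − 1)/5 = 0.6.
Midpoints: 1.3, 1.9, 2.5, 3.1, 3.7.
f(1.3) = -8.57, f(1.9) = -17.33, f(2.5) = -28.25, f(3.1) = -41.33, f(3.7) = -56.57.
Sum = Δt · [f(1.3) + f(1.9) + f(2.5) + f(3.1) + f(3.7)].
Sum = -91.23.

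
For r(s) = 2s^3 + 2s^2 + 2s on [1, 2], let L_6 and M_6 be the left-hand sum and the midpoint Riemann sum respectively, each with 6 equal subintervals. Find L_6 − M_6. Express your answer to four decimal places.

L_6 ≈ 13.384259.
M_6 ≈ 15.141204.
L_6 − M_6 ≈ -1.7569.

-1.7569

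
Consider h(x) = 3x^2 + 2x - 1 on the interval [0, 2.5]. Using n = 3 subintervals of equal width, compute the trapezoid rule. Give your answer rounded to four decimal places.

20.2431

Δx = (2.5 − 0)/3 = 5/6.
h(0) = -1, h(5/6) = 2.75, h(5/3) = 32/3, h(2.5) = 22.75.
T_3 = (Δx/2)·[h(x_0) + 2h(x_1) + 2h(x_2) + h(x_3)].
Sum ≈ 20.2431.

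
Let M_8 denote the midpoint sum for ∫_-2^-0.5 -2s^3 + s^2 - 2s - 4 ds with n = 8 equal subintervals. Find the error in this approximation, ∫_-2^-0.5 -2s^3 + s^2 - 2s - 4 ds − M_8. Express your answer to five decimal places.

Exact integral: ∫_-2^-0.5 f(s) ds = 8.34375.
M_8 ≈ 8.3063965.
Error ≈ 8.34375 − 8.3063965 ≈ 0.03735.

0.03735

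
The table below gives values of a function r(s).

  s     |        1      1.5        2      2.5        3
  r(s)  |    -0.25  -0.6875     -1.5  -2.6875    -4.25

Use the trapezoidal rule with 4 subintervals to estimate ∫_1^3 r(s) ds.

Δs = 0.5.
T_4 = (0.5/2)·[(-0.25) + 2·(-0.6875) + 2·(-1.5) + 2·(-2.6875) + (-4.25)] = -3.5625.

-3.5625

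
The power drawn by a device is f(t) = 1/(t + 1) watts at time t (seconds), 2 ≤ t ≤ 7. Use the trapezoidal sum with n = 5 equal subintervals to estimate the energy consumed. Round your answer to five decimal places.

Δt = (7 − 2)/5 = 1.
f(2) = 1/3, f(3) = 0.25, f(4) = 0.2, f(5) = 1/6, f(6) = 1/7, f(7) = 0.125.
T_5 = (Δt/2)·[f(t_0) + 2f(t_1) + ... + 2f(t_{4}) + f(t_5)].
Sum ≈ 0.98869.

0.98869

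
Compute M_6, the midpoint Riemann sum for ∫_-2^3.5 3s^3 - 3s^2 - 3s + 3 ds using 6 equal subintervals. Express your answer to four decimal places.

Δs = (3.5 − (-2))/6 = 11/12.
Midpoints: -37/24, -0.625, 7/24, 29/24, 2.125, 73/24.
f(-37/24) = -48373/4608, f(-0.625) = 1521/512, f(7/24) = 8959/4608, f(29/24) = 1325/4608, f(2.125) = 6075/512, f(73/24) = 232897/4608.
Sum = Δs · [f(-37/24) + f(-0.625) + f(7/24) + ...].
Sum ≈ 52.3526.

52.3526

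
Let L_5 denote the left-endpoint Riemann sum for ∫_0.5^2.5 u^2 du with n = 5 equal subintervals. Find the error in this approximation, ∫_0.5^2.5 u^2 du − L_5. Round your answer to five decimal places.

1.14667

Exact integral: ∫_0.5^2.5 f(u) du ≈ 5.1666667.
L_5 = 4.02.
Error ≈ 5.1666667 − 4.02 ≈ 1.14667.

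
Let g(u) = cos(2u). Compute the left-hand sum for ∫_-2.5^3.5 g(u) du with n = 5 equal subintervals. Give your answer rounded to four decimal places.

Δu = (3.5 − (-2.5))/5 = 1.2.
Left endpoints: -2.5, -1.3, -0.1, 1.1, 2.3.
g(-2.5) ≈ 0.2837, g(-1.3) ≈ -0.8569, g(-0.1) ≈ 0.9801, g(1.1) ≈ -0.5885, g(2.3) ≈ -0.1122.
Sum = Δu · [g(-2.5) + g(-1.3) + g(-0.1) + g(1.1) + g(2.3)].
Sum ≈ -0.3526.

-0.3526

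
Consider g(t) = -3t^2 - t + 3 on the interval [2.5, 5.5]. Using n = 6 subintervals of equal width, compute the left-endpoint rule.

Δt = (5.5 − 2.5)/6 = 0.5.
Left endpoints: 2.5, 3, 3.5, 4, 4.5, 5.
g(2.5) = -18.25, g(3) = -27, g(3.5) = -37.25, g(4) = -49, g(4.5) = -62.25, g(5) = -77.
Sum = Δt · [g(2.5) + g(3) + g(3.5) + ...].
Sum = -135.375.

-135.375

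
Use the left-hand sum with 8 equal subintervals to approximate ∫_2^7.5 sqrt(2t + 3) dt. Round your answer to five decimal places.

Δt = (7.5 − 2)/8 = 0.6875.
Left endpoints: 2, 2.6875, 3.375, 4.0625, 4.75, 5.4375, 6.125, 6.8125.
f(2) ≈ 2.64575, f(2.6875) ≈ 2.89396, f(3.375) ≈ 3.12250, f(4.0625) ≈ 3.33542, f(4.75) ≈ 3.53553, f(5.4375) ≈ 3.72492, f(6.125) ≈ 3.90512, f(6.8125) ≈ 4.07738.
Sum = Δt · [f(2) + f(2.6875) + f(3.375) + ...].
Sum ≈ 18.72790.

18.72790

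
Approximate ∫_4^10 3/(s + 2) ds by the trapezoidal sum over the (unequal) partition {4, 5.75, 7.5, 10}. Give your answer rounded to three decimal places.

2.098

Subinterval widths: 1.75, 1.75, 2.5.
f(4) = 0.5, f(5.75) = 12/31, f(7.5) = 6/19, f(10) = 0.25.
On each subinterval the trapezoid contributes (Δs_i/2)·[f(s_{i-1}) + f(s_i)].
Sum ≈ 2.098.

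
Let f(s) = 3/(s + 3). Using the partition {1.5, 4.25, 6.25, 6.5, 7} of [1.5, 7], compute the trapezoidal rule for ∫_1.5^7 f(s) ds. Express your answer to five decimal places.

Subinterval widths: 2.75, 2, 0.25, 0.5.
f(1.5) = 2/3, f(4.25) = 12/29, f(6.25) = 12/37, f(6.5) = 6/19, f(7) = 0.3.
On each subinterval the trapezoid contributes (Δs_i/2)·[f(s_{i-1}) + f(s_i)].
Sum ≈ 2.45771.

2.45771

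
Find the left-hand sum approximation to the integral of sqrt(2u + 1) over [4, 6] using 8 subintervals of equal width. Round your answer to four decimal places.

Δu = (6 − 4)/8 = 0.25.
Left endpoints: 4, 4.25, 4.5, 4.75, 5, 5.25, 5.5, 5.75.
f(4) ≈ 3.0000, f(4.25) ≈ 3.0822, f(4.5) ≈ 3.1623, f(4.75) ≈ 3.2404, f(5) ≈ 3.3166, f(5.25) ≈ 3.3912, f(5.5) ≈ 3.4641, f(5.75) ≈ 3.5355.
Sum = Δu · [f(4) + f(4.25) + f(4.5) + ...].
Sum ≈ 6.5481.

6.5481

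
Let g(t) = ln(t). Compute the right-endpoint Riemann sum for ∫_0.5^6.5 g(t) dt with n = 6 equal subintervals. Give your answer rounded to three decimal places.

7.655

Δt = (6.5 − 0.5)/6 = 1.
Right endpoints: 1.5, 2.5, 3.5, 4.5, 5.5, 6.5.
g(1.5) ≈ 0.405, g(2.5) ≈ 0.916, g(3.5) ≈ 1.253, g(4.5) ≈ 1.504, g(5.5) ≈ 1.705, g(6.5) ≈ 1.872.
Sum = Δt · [g(1.5) + g(2.5) + g(3.5) + ...].
Sum ≈ 7.655.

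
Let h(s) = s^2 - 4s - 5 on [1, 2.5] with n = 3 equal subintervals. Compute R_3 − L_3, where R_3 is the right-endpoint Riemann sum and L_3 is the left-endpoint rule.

-0.375

R_3 = -13.25.
L_3 = -12.875.
R_3 − L_3 = -0.375.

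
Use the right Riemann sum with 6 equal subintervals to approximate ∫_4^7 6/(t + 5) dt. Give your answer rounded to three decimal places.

Δt = (7 − 4)/6 = 0.5.
Right endpoints: 4.5, 5, 5.5, 6, 6.5, 7.
f(4.5) = 12/19, f(5) = 0.6, f(5.5) = 4/7, f(6) = 6/11, f(6.5) = 12/23, f(7) = 0.5.
Sum = Δt · [f(4.5) + f(5) + f(5.5) + ...].
Sum ≈ 1.685.

1.685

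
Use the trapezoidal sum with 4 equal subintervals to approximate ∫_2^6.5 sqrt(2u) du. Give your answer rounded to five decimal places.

12.93409

Δu = (6.5 − 2)/4 = 1.125.
f(2) ≈ 2.00000, f(3.125) ≈ 2.50000, f(4.25) ≈ 2.91548, f(5.375) ≈ 3.27872, f(6.5) ≈ 3.60555.
T_4 = (Δu/2)·[f(u_0) + 2f(u_1) + 2f(u_2) + 2f(u_3) + f(u_4)].
Sum ≈ 12.93409.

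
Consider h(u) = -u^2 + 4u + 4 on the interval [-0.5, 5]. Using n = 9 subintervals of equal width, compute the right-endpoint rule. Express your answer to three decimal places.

28.609

Δu = (5 − (-0.5))/9 = 11/18.
Right endpoints: 1/9, 13/18, 4/3, 35/18, 23/9, 19/6, 34/9, 79/18, 5.
h(1/9) = 359/81, h(13/18) = 2063/324, h(4/3) = 68/9, h(35/18) = 2591/324, h(23/9) = 623/81, h(19/6) = 239/36, h(34/9) = 392/81, h(79/18) = 743/324, h(5) = -1.
Sum = Δu · [h(1/9) + h(13/18) + h(4/3) + ...].
Sum ≈ 28.609.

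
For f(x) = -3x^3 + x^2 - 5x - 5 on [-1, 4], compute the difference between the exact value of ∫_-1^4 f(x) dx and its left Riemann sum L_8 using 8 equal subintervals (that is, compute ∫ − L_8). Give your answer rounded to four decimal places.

-59.9935

Exact integral: ∫_-1^4 f(x) dx ≈ -232.083333.
L_8 = -172.08984375.
Error ≈ -232.083333 − (-172.08984375) ≈ -59.9935.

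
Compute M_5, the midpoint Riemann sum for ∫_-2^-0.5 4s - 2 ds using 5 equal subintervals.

-10.5

Δs = (-0.5 − (-2))/5 = 0.3.
Midpoints: -1.85, -1.55, -1.25, -0.95, -0.65.
f(-1.85) = -9.4, f(-1.55) = -8.2, f(-1.25) = -7, f(-0.95) = -5.8, f(-0.65) = -4.6.
Sum = Δs · [f(-1.85) + f(-1.55) + f(-1.25) + f(-0.95) + f(-0.65)].
Sum = -10.5.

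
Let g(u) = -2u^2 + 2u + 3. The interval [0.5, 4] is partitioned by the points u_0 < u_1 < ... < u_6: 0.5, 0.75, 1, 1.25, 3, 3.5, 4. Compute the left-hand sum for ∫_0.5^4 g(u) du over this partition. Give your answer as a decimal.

Subinterval widths: 0.25, 0.25, 0.25, 1.75, 0.5, 0.5.
Left endpoints: 0.5, 0.75, 1, 1.25, 3, 3.5.
g(0.5) = 3.5, g(0.75) = 3.375, g(1) = 3, g(1.25) = 2.375, g(3) = -9, g(3.5) = -14.5.
Sum = Σ Δu_i · g(u_i).
Sum = -5.125.

-5.125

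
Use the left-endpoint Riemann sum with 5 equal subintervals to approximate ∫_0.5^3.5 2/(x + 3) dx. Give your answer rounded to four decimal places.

1.3207

Δx = (3.5 − 0.5)/5 = 0.6.
Left endpoints: 0.5, 1.1, 1.7, 2.3, 2.9.
f(0.5) = 4/7, f(1.1) = 20/41, f(1.7) = 20/47, f(2.3) = 20/53, f(2.9) = 20/59.
Sum = Δx · [f(0.5) + f(1.1) + f(1.7) + f(2.3) + f(2.9)].
Sum ≈ 1.3207.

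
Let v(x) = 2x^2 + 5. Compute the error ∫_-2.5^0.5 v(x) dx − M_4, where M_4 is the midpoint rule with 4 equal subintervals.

Exact integral: ∫_-2.5^0.5 v(x) dx = 25.5.
M_4 = 25.21875.
Error = 25.5 − 25.21875 = 0.28125.

0.28125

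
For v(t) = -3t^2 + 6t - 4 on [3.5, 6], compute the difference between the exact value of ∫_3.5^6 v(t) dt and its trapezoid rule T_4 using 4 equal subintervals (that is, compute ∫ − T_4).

Exact integral: ∫_3.5^6 v(t) dt = -111.875.
T_4 = -112.36328125.
Error = -111.875 − (-112.36328125) = 0.48828125.

0.48828125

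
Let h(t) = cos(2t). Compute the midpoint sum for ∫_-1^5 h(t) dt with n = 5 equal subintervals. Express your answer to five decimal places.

0.23515

Δt = (5 − (-1))/5 = 1.2.
Midpoints: -0.4, 0.8, 2, 3.2, 4.4.
h(-0.4) ≈ 0.69671, h(0.8) ≈ -0.02920, h(2) ≈ -0.65364, h(3.2) ≈ 0.99318, h(4.4) ≈ -0.81109.
Sum = Δt · [h(-0.4) + h(0.8) + h(2) + h(3.2) + h(4.4)].
Sum ≈ 0.23515.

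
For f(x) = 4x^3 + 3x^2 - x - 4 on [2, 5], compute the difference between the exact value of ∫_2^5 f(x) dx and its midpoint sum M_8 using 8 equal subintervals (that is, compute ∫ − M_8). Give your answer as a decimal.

1.58203125

Exact integral: ∫_2^5 f(x) dx = 703.5.
M_8 = 701.91796875.
Error = 703.5 − 701.91796875 = 1.58203125.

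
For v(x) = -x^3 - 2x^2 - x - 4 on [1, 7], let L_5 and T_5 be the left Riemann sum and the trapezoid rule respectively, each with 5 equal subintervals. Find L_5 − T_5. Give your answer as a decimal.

L_5 = -629.76.
T_5 = -896.16.
L_5 − T_5 = 266.4.

266.4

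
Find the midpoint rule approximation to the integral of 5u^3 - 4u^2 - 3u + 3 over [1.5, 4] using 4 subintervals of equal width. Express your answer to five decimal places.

Δu = (4 − 1.5)/4 = 0.625.
Midpoints: 1.8125, 2.4375, 3.0625, 3.6875.
f(1.8125) = 58137/4096, f(2.4375) = 181587/4096, f(3.0625) = 409237/4096, f(3.6875) = 771087/4096.
Sum = Δu · [f(1.8125) + f(2.4375) + f(3.0625) + f(3.6875)].
Sum ≈ 216.68213.

216.68213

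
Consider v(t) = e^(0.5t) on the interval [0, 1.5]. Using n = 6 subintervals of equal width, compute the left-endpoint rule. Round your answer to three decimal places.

2.097

Δt = (1.5 − 0)/6 = 0.25.
Left endpoints: 0, 0.25, 0.5, 0.75, 1, 1.25.
v(0) ≈ 1.000, v(0.25) ≈ 1.133, v(0.5) ≈ 1.284, v(0.75) ≈ 1.455, v(1) ≈ 1.649, v(1.25) ≈ 1.868.
Sum = Δt · [v(0) + v(0.25) + v(0.5) + ...].
Sum ≈ 2.097.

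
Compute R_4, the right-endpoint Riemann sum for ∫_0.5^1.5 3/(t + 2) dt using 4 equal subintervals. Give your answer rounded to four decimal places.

Δt = (1.5 − 0.5)/4 = 0.25.
Right endpoints: 0.75, 1, 1.25, 1.5.
f(0.75) = 12/11, f(1) = 1, f(1.25) = 12/13, f(1.5) = 6/7.
Sum = Δt · [f(0.75) + f(1) + f(1.25) + f(1.5)].
Sum ≈ 0.9678.

0.9678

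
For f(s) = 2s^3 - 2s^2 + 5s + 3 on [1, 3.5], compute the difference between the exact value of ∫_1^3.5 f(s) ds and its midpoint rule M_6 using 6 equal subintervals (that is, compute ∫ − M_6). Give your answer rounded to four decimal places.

Exact integral: ∫_1^3.5 f(s) ds ≈ 82.239583.
M_6 ≈ 81.823640.
Error ≈ 82.239583 − 81.823640 ≈ 0.4159.

0.4159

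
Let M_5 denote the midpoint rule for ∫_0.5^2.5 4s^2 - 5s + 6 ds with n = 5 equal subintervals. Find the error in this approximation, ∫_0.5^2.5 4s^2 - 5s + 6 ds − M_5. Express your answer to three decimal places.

0.107

Exact integral: ∫_0.5^2.5 f(s) ds ≈ 17.66667.
M_5 = 17.56.
Error ≈ 17.66667 − 17.56 ≈ 0.107.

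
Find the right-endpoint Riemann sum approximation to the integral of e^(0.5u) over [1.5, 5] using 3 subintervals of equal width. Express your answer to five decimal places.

Δu = (5 − 1.5)/3 = 7/6.
Right endpoints: 8/3, 23/6, 5.
f(8/3) ≈ 3.79367, f(23/6) ≈ 6.79826, f(5) ≈ 12.18249.
Sum = Δu · [f(8/3) + f(23/6) + f(5)].
Sum ≈ 26.57016.

26.57016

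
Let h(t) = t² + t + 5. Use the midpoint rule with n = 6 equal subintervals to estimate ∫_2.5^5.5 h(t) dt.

Δt = (5.5 − 2.5)/6 = 0.5.
Midpoints: 2.75, 3.25, 3.75, 4.25, 4.75, 5.25.
h(2.75) = 15.3125, h(3.25) = 18.8125, h(3.75) = 22.8125, h(4.25) = 27.3125, h(4.75) = 32.3125, h(5.25) = 37.8125.
Sum = Δt · [h(2.75) + h(3.25) + h(3.75) + ...].
Sum = 77.1875.

77.1875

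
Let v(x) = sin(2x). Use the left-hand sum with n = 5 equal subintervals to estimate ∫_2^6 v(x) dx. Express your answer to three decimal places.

Δx = (6 − 2)/5 = 0.8.
Left endpoints: 2, 2.8, 3.6, 4.4, 5.2.
v(2) ≈ -0.757, v(2.8) ≈ -0.631, v(3.6) ≈ 0.794, v(4.4) ≈ 0.585, v(5.2) ≈ -0.828.
Sum = Δx · [v(2) + v(2.8) + v(3.6) + v(4.4) + v(5.2)].
Sum ≈ -0.670.

-0.670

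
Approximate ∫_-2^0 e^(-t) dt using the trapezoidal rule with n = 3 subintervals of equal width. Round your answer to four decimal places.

Δt = (0 − (-2))/3 = 2/3.
f(-2) ≈ 7.3891, f(-4/3) ≈ 3.7937, f(-2/3) ≈ 1.9477, f(0) ≈ 1.0000.
T_3 = (Δt/2)·[f(t_0) + 2f(t_1) + 2f(t_2) + f(t_3)].
Sum ≈ 6.6240.

6.6240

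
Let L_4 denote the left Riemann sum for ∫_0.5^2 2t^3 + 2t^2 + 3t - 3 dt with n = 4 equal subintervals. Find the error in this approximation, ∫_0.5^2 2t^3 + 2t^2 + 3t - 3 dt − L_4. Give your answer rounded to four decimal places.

Exact integral: ∫_0.5^2 f(t) dt = 14.34375.
L_4 ≈ 9.474609.
Error ≈ 14.34375 − 9.474609 ≈ 4.8691.

4.8691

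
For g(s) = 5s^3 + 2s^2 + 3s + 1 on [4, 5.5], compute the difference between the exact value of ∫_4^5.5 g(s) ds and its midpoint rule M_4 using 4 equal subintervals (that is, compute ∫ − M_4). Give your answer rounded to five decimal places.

1.28760

Exact integral: ∫_4^5.5 g(s) ds = 914.953125.
M_4 ≈ 913.6655273.
Error ≈ 914.953125 − 913.6655273 ≈ 1.28760.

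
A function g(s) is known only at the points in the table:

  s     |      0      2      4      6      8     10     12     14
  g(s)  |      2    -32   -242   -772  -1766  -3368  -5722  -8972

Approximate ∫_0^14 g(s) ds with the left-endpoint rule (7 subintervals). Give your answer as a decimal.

Δs = 2.
Sum = 2·[2 + (-32) + (-242) + (-772) + (-1766) + (-3368) + (-5722)] = -23800.

-23800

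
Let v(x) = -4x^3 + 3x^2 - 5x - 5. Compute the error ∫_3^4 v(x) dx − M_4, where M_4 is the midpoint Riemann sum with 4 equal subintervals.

Exact integral: ∫_3^4 v(x) dx = -160.5.
M_4 = -160.296875.
Error = -160.5 − (-160.296875) = -0.203125.

-0.203125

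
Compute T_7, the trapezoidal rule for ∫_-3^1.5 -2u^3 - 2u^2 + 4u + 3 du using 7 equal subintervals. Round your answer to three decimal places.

18.494

Δu = (1.5 − (-3))/7 = 9/14.
f(-3) = 27, f(-33/14) = 11871/1372, f(-12/7) = 117/343, f(-15/14) = -1539/1372, f(-3/7) = 369/343, f(3/14) = 5139/1372, f(6/7) = 1269/343, f(1.5) = -2.25.
T_7 = (Δu/2)·[f(u_0) + 2f(u_1) + ... + 2f(u_{6}) + f(u_7)].
Sum ≈ 18.494.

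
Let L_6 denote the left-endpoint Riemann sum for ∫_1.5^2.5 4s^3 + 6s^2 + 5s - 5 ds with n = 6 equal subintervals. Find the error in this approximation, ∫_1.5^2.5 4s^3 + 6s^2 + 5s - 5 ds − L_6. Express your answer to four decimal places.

6.3611

Exact integral: ∫_1.5^2.5 f(s) ds = 63.5.
L_6 ≈ 57.138889.
Error ≈ 63.5 − 57.138889 ≈ 6.3611.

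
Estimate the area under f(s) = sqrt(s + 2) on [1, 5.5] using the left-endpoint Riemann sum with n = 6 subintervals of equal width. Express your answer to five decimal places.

Δs = (5.5 − 1)/6 = 0.75.
Left endpoints: 1, 1.75, 2.5, 3.25, 4, 4.75.
f(1) ≈ 1.73205, f(1.75) ≈ 1.93649, f(2.5) ≈ 2.12132, f(3.25) ≈ 2.29129, f(4) ≈ 2.44949, f(4.75) ≈ 2.59808.
Sum = Δs · [f(1) + f(1.75) + f(2.5) + ...].
Sum ≈ 9.84654.

9.84654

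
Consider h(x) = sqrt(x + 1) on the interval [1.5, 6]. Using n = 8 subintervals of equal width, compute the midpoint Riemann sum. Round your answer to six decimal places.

Δx = (6 − 1.5)/8 = 0.5625.
Midpoints: 1.78125, 2.34375, 2.90625, 3.46875, 4.03125, 4.59375, 5.15625, 5.71875.
h(1.78125) ≈ 1.667708, h(2.34375) ≈ 1.828592, h(2.90625) ≈ 1.976424, h(3.46875) ≈ 2.113942, h(4.03125) ≈ 2.243045, h(4.59375) ≈ 2.365111, h(5.15625) ≈ 2.481179, h(5.71875) ≈ 2.592055.
Sum = Δx · [h(1.78125) + h(2.34375) + h(2.90625) + ...].
Sum ≈ 9.713281.

9.713281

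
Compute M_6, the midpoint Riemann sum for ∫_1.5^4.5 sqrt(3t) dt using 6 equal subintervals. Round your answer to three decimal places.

8.904

Δt = (4.5 − 1.5)/6 = 0.5.
Midpoints: 1.75, 2.25, 2.75, 3.25, 3.75, 4.25.
f(1.75) ≈ 2.291, f(2.25) ≈ 2.598, f(2.75) ≈ 2.872, f(3.25) ≈ 3.122, f(3.75) ≈ 3.354, f(4.25) ≈ 3.571.
Sum = Δt · [f(1.75) + f(2.25) + f(2.75) + ...].
Sum ≈ 8.904.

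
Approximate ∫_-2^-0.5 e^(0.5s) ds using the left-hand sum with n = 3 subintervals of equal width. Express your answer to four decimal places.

0.7234

Δs = (-0.5 − (-2))/3 = 0.5.
Left endpoints: -2, -1.5, -1.
f(-2) ≈ 0.3679, f(-1.5) ≈ 0.4724, f(-1) ≈ 0.6065.
Sum = Δs · [f(-2) + f(-1.5) + f(-1)].
Sum ≈ 0.7234.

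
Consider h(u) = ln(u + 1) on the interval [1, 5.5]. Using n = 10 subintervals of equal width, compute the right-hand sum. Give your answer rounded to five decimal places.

Δu = (5.5 − 1)/10 = 0.45.
Right endpoints: 1.45, 1.9, 2.35, 2.8, 3.25, 3.7, 4.15, 4.6, 5.05, 5.5.
h(1.45) ≈ 0.89609, h(1.9) ≈ 1.06471, h(2.35) ≈ 1.20896, h(2.8) ≈ 1.33500, h(3.25) ≈ 1.44692, h(3.7) ≈ 1.54756, h(4.15) ≈ 1.63900, h(4.6) ≈ 1.72277, h(5.05) ≈ 1.80006, h(5.5) ≈ 1.87180.
Sum = Δu · [h(1.45) + h(1.9) + h(2.35) + ...].
Sum ≈ 6.53979.

6.53979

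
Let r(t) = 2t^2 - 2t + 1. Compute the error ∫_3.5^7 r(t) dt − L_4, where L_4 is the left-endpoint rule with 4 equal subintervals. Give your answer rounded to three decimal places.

Exact integral: ∫_3.5^7 r(t) dt ≈ 166.83333.
L_4 = 138.6328125.
Error ≈ 166.83333 − 138.6328125 ≈ 28.201.

28.201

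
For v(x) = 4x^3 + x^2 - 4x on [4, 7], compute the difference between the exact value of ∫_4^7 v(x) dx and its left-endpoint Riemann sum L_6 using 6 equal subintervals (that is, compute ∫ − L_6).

275.875

Exact integral: ∫_4^7 v(x) dx = 2172.
L_6 = 1896.125.
Error = 2172 − 1896.125 = 275.875.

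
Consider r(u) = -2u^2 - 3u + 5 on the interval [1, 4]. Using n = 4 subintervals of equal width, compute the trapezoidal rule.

-50.0625

Δu = (4 − 1)/4 = 0.75.
r(1) = 0, r(1.75) = -6.375, r(2.5) = -15, r(3.25) = -25.875, r(4) = -39.
T_4 = (Δu/2)·[r(u_0) + 2r(u_1) + 2r(u_2) + 2r(u_3) + r(u_4)].
Sum = -50.0625.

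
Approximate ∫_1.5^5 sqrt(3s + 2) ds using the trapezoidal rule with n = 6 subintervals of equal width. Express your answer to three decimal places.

11.887

Δs = (5 − 1.5)/6 = 7/12.
f(1.5) ≈ 2.550, f(25/12) ≈ 2.872, f(8/3) ≈ 3.162, f(3.25) ≈ 3.428, f(23/6) ≈ 3.674, f(53/12) ≈ 3.905, f(5) ≈ 4.123.
T_6 = (Δs/2)·[f(s_0) + 2f(s_1) + ... + 2f(s_{5}) + f(s_6)].
Sum ≈ 11.887.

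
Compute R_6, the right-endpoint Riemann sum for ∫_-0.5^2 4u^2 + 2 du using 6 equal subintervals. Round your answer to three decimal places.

19.248

Δu = (2 − (-0.5))/6 = 5/12.
Right endpoints: -1/12, 1/3, 0.75, 7/6, 19/12, 2.
f(-1/12) = 73/36, f(1/3) = 22/9, f(0.75) = 4.25, f(7/6) = 67/9, f(19/12) = 433/36, f(2) = 18.
Sum = Δu · [f(-1/12) + f(1/3) + f(0.75) + ...].
Sum ≈ 19.248.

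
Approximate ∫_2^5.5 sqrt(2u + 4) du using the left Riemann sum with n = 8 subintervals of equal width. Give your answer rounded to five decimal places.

11.59243

Δu = (5.5 − 2)/8 = 0.4375.
Left endpoints: 2, 2.4375, 2.875, 3.3125, 3.75, 4.1875, 4.625, 5.0625.
f(2) ≈ 2.82843, f(2.4375) ≈ 2.97909, f(2.875) ≈ 3.12250, f(3.3125) ≈ 3.25960, f(3.75) ≈ 3.39116, f(4.1875) ≈ 3.51781, f(4.625) ≈ 3.64005, f(5.0625) ≈ 3.75832.
Sum = Δu · [f(2) + f(2.4375) + f(2.875) + ...].
Sum ≈ 11.59243.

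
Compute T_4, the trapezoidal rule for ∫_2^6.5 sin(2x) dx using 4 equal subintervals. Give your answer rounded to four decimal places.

Δx = (6.5 − 2)/4 = 1.125.
f(2) ≈ -0.7568, f(3.125) ≈ -0.0332, f(4.25) ≈ 0.7985, f(5.375) ≈ -0.9700, f(6.5) ≈ 0.4202.
T_4 = (Δx/2)·[f(x_0) + 2f(x_1) + 2f(x_2) + 2f(x_3) + f(x_4)].
Sum ≈ -0.4196.

-0.4196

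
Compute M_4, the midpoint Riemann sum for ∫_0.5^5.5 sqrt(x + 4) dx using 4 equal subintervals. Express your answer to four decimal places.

13.1614

Δx = (5.5 − 0.5)/4 = 1.25.
Midpoints: 1.125, 2.375, 3.625, 4.875.
f(1.125) ≈ 2.2638, f(2.375) ≈ 2.5249, f(3.625) ≈ 2.7613, f(4.875) ≈ 2.9791.
Sum = Δx · [f(1.125) + f(2.375) + f(3.625) + f(4.875)].
Sum ≈ 13.1614.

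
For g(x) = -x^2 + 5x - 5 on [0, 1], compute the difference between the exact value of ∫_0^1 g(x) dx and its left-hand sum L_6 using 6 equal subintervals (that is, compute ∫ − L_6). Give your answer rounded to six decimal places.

Exact integral: ∫_0^1 g(x) dx ≈ -2.83333333.
L_6 ≈ -3.17129630.
Error ≈ -2.83333333 − (-3.17129630) ≈ 0.337963.

0.337963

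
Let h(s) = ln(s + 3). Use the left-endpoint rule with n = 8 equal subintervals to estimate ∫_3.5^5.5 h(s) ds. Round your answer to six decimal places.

Δs = (5.5 − 3.5)/8 = 0.25.
Left endpoints: 3.5, 3.75, 4, 4.25, 4.5, 4.75, 5, 5.25.
h(3.5) ≈ 1.871802, h(3.75) ≈ 1.909543, h(4) ≈ 1.945910, h(4.25) ≈ 1.981001, h(4.5) ≈ 2.014903, h(4.75) ≈ 2.047693, h(5) ≈ 2.079442, h(5.25) ≈ 2.110213.
Sum = Δs · [h(3.5) + h(3.75) + h(4) + ...].
Sum ≈ 3.990127.

3.990127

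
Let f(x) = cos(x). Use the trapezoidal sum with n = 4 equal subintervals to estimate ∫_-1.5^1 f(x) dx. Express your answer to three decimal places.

Δx = (1 − (-1.5))/4 = 0.625.
f(-1.5) ≈ 0.071, f(-0.875) ≈ 0.641, f(-0.25) ≈ 0.969, f(0.375) ≈ 0.931, f(1) ≈ 0.540.
T_4 = (Δx/2)·[f(x_0) + 2f(x_1) + 2f(x_2) + 2f(x_3) + f(x_4)].
Sum ≈ 1.779.

1.779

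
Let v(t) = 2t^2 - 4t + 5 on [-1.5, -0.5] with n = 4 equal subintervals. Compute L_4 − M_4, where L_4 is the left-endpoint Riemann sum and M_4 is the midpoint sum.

1.03125

L_4 = 12.1875.
M_4 = 11.15625.
L_4 − M_4 = 1.03125.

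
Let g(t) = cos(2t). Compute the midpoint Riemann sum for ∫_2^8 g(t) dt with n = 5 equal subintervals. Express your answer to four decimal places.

Δt = (8 − 2)/5 = 1.2.
Midpoints: 2.6, 3.8, 5, 6.2, 7.4.
g(2.6) ≈ 0.4685, g(3.8) ≈ 0.2513, g(5) ≈ -0.8391, g(6.2) ≈ 0.9862, g(7.4) ≈ -0.6154.
Sum = Δt · [g(2.6) + g(3.8) + g(5) + g(6.2) + g(7.4)].
Sum ≈ 0.3019.

0.3019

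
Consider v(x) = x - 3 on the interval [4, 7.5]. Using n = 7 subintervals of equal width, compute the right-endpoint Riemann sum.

10.5

Δx = (7.5 − 4)/7 = 0.5.
Right endpoints: 4.5, 5, 5.5, 6, 6.5, 7, 7.5.
v(4.5) = 1.5, v(5) = 2, v(5.5) = 2.5, v(6) = 3, v(6.5) = 3.5, v(7) = 4, v(7.5) = 4.5.
Sum = Δx · [v(4.5) + v(5) + v(5.5) + ...].
Sum = 10.5.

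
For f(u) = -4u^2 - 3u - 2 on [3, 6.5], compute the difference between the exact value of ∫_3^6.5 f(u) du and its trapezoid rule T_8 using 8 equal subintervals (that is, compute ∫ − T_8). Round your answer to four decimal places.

0.4466

Exact integral: ∫_3^6.5 f(u) du ≈ -387.041667.
T_8 = -387.48828125.
Error ≈ -387.041667 − (-387.48828125) ≈ 0.4466.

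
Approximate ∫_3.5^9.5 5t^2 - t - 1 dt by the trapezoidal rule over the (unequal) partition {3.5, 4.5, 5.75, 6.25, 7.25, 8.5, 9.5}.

Subinterval widths: 1, 1.25, 0.5, 1, 1.25, 1.
f(3.5) = 56.75, f(4.5) = 95.75, f(5.75) = 158.5625, f(6.25) = 188.0625, f(7.25) = 254.5625, f(8.5) = 351.75, f(9.5) = 440.75.
On each subinterval the trapezoid contributes (Δt_i/2)·[f(t_{i-1}) + f(t_i)].
Sum = 1318.359375.

1318.359375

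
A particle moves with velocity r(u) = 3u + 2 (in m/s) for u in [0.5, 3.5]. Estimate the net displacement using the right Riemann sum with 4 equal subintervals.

Δu = (3.5 − 0.5)/4 = 0.75.
Right endpoints: 1.25, 2, 2.75, 3.5.
r(1.25) = 5.75, r(2) = 8, r(2.75) = 10.25, r(3.5) = 12.5.
Sum = Δu · [r(1.25) + r(2) + r(2.75) + r(3.5)].
Sum = 27.375.

27.375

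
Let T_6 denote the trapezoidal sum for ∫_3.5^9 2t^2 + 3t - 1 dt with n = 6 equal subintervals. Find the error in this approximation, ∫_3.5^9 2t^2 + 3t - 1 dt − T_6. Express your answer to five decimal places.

-1.54051

Exact integral: ∫_3.5^9 f(t) dt ≈ 555.0416667.
T_6 ≈ 556.5821759.
Error ≈ 555.0416667 − 556.5821759 ≈ -1.54051.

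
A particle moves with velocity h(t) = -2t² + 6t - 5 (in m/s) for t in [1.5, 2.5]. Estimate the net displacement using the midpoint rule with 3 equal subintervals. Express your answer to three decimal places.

-1.148

Δt = (2.5 − 1.5)/3 = 1/3.
Midpoints: 5/3, 2, 7/3.
h(5/3) = -5/9, h(2) = -1, h(7/3) = -17/9.
Sum = Δt · [h(5/3) + h(2) + h(7/3)].
Sum ≈ -1.148.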